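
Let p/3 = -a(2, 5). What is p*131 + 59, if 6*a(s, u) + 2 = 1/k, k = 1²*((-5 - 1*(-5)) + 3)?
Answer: 1009/6 ≈ 168.17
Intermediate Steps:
k = 3 (k = 1*((-5 + 5) + 3) = 1*(0 + 3) = 1*3 = 3)
a(s, u) = -5/18 (a(s, u) = -⅓ + (⅙)/3 = -⅓ + (⅙)*(⅓) = -⅓ + 1/18 = -5/18)
p = ⅚ (p = 3*(-1*(-5/18)) = 3*(5/18) = ⅚ ≈ 0.83333)
p*131 + 59 = (⅚)*131 + 59 = 655/6 + 59 = 1009/6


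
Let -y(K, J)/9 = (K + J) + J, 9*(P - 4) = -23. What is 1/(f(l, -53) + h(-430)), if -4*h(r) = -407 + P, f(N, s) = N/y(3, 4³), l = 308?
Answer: 2358/238459 ≈ 0.0098885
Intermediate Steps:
P = 13/9 (P = 4 + (⅑)*(-23) = 4 - 23/9 = 13/9 ≈ 1.4444)
y(K, J) = -18*J - 9*K (y(K, J) = -9*((K + J) + J) = -9*((J + K) + J) = -9*(K + 2*J) = -18*J - 9*K)
f(N, s) = -N/1179 (f(N, s) = N/(-18*4³ - 9*3) = N/(-18*64 - 27) = N/(-1152 - 27) = N/(-1179) = N*(-1/1179) = -N/1179)
h(r) = 1825/18 (h(r) = -(-407 + 13/9)/4 = -¼*(-3650/9) = 1825/18)
1/(f(l, -53) + h(-430)) = 1/(-1/1179*308 + 1825/18) = 1/(-308/1179 + 1825/18) = 1/(238459/2358) = 2358/238459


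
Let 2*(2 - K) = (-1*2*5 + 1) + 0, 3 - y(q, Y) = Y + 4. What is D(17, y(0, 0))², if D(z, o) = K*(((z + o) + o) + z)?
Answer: 43264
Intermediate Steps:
y(q, Y) = -1 - Y (y(q, Y) = 3 - (Y + 4) = 3 - (4 + Y) = 3 + (-4 - Y) = -1 - Y)
K = 13/2 (K = 2 - ((-1*2*5 + 1) + 0)/2 = 2 - ((-2*5 + 1) + 0)/2 = 2 - ((-10 + 1) + 0)/2 = 2 - (-9 + 0)/2 = 2 - ½*(-9) = 2 + 9/2 = 13/2 ≈ 6.5000)
D(z, o) = 13*o + 13*z (D(z, o) = 13*(((z + o) + o) + z)/2 = 13*(((o + z) + o) + z)/2 = 13*((z + 2*o) + z)/2 = 13*(2*o + 2*z)/2 = 13*o + 13*z)
D(17, y(0, 0))² = (13*(-1 - 1*0) + 13*17)² = (13*(-1 + 0) + 221)² = (13*(-1) + 221)² = (-13 + 221)² = 208² = 43264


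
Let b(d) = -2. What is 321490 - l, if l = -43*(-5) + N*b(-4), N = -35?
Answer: 321205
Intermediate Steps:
l = 285 (l = -43*(-5) - 35*(-2) = 215 + 70 = 285)
321490 - l = 321490 - 1*285 = 321490 - 285 = 321205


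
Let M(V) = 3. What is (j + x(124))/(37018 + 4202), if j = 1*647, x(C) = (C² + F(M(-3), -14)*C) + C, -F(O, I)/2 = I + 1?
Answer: 6457/13740 ≈ 0.46994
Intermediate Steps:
F(O, I) = -2 - 2*I (F(O, I) = -2*(I + 1) = -2*(1 + I) = -2 - 2*I)
x(C) = C² + 27*C (x(C) = (C² + (-2 - 2*(-14))*C) + C = (C² + (-2 + 28)*C) + C = (C² + 26*C) + C = C² + 27*C)
j = 647
(j + x(124))/(37018 + 4202) = (647 + 124*(27 + 124))/(37018 + 4202) = (647 + 124*151)/41220 = (647 + 18724)*(1/41220) = 19371*(1/41220) = 6457/13740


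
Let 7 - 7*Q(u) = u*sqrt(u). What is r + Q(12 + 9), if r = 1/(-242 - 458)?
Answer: 699/700 - 3*sqrt(21) ≈ -12.749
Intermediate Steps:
r = -1/700 (r = 1/(-700) = -1/700 ≈ -0.0014286)
Q(u) = 1 - u**(3/2)/7 (Q(u) = 1 - u*sqrt(u)/7 = 1 - u**(3/2)/7)
r + Q(12 + 9) = -1/700 + (1 - (12 + 9)**(3/2)/7) = -1/700 + (1 - 3*sqrt(21)) = 699/700 - 3*sqrt(21)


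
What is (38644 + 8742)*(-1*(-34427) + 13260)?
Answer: 2259696182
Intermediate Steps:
(38644 + 8742)*(-1*(-34427) + 13260) = 47386*(34427 + 13260) = 47386*47687 = 2259696182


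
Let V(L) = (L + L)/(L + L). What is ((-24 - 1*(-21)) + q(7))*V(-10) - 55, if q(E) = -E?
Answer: -65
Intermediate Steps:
V(L) = 1 (V(L) = (2*L)/((2*L)) = (2*L)*(1/(2*L)) = 1)
((-24 - 1*(-21)) + q(7))*V(-10) - 55 = ((-24 - 1*(-21)) - 1*7)*1 - 55 = ((-24 + 21) - 7)*1 - 55 = (-3 - 7)*1 - 55 = -10*1 - 55 = -10 - 55 = -65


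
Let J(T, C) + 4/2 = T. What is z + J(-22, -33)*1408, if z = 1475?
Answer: -32317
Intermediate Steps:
J(T, C) = -2 + T
z + J(-22, -33)*1408 = 1475 + (-2 - 22)*1408 = 1475 - 24*1408 = 1475 - 33792 = -32317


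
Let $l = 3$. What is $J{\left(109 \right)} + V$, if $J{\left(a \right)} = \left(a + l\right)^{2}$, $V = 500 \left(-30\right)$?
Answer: $-2456$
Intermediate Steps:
$V = -15000$
$J{\left(a \right)} = \left(3 + a\right)^{2}$ ($J{\left(a \right)} = \left(a + 3\right)^{2} = \left(3 + a\right)^{2}$)
$J{\left(109 \right)} + V = \left(3 + 109\right)^{2} - 15000 = 112^{2} - 15000 = 12544 - 15000 = -2456$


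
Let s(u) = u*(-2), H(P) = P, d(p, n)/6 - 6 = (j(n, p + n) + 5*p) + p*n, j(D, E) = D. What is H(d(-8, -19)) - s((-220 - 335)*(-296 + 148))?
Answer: 164874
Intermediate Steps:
d(p, n) = 36 + 6*n + 30*p + 6*n*p (d(p, n) = 36 + 6*((n + 5*p) + p*n) = 36 + 6*((n + 5*p) + n*p) = 36 + 6*(n + 5*p + n*p) = 36 + (6*n + 30*p + 6*n*p) = 36 + 6*n + 30*p + 6*n*p)
s(u) = -2*u
H(d(-8, -19)) - s((-220 - 335)*(-296 + 148)) = (36 + 6*(-19) + 30*(-8) + 6*(-19)*(-8)) - (-2)*(-220 - 335)*(-296 + 148) = (36 - 114 - 240 + 912) - (-2)*(-555*(-148)) = 594 - (-2)*82140 = 594 - 1*(-164280) = 594 + 164280 = 164874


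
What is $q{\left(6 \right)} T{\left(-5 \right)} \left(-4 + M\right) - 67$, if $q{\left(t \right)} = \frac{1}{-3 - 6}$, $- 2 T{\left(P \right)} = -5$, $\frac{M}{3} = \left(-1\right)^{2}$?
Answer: $- \frac{1201}{18} \approx -66.722$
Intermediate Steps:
$M = 3$ ($M = 3 \left(-1\right)^{2} = 3 \cdot 1 = 3$)
$T{\left(P \right)} = \frac{5}{2}$ ($T{\left(P \right)} = \left(- \frac{1}{2}\right) \left(-5\right) = \frac{5}{2}$)
$q{\left(t \right)} = - \frac{1}{9}$ ($q{\left(t \right)} = \frac{1}{-9} = - \frac{1}{9}$)
$q{\left(6 \right)} T{\left(-5 \right)} \left(-4 + M\right) - 67 = - \frac{\frac{5}{2} \left(-4 + 3\right)}{9} - 67 = - \frac{\frac{5}{2} \left(-1\right)}{9} - 67 = \left(- \frac{1}{9}\right) \left(- \frac{5}{2}\right) - 67 = \frac{5}{18} - 67 = - \frac{1201}{18}$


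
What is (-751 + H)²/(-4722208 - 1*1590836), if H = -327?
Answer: -290521/1578261 ≈ -0.18408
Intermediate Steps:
(-751 + H)²/(-4722208 - 1*1590836) = (-751 - 327)²/(-4722208 - 1*1590836) = (-1078)²/(-4722208 - 1590836) = 1162084/(-6313044) = 1162084*(-1/6313044) = -290521/1578261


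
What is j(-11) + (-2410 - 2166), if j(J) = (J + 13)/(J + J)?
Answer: -50337/11 ≈ -4576.1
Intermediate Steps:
j(J) = (13 + J)/(2*J) (j(J) = (13 + J)/((2*J)) = (13 + J)*(1/(2*J)) = (13 + J)/(2*J))
j(-11) + (-2410 - 2166) = (½)*(13 - 11)/(-11) + (-2410 - 2166) = (½)*(-1/11)*2 - 4576 = -1/11 - 4576 = -50337/11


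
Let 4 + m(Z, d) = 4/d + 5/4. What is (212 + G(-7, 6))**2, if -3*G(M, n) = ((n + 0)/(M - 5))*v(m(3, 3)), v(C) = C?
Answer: 232471009/5184 ≈ 44844.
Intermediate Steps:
m(Z, d) = -11/4 + 4/d (m(Z, d) = -4 + (4/d + 5/4) = -4 + (5/4 + 4/d) = -11/4 + 4/d)
G(M, n) = 17*n/(36*(-5 + M)) (G(M, n) = -(n + 0)/(M - 5)*(-11/4 + 4/3)/3 = -n/(-5 + M)*(-11/4 + 4*(1/3))/3 = -n/(-5 + M)*(-11/4 + 4/3)/3 = -n/(-5 + M)*(-17)/(3*12) = -(-17)*n/(36*(-5 + M)) = 17*n/(36*(-5 + M)))
(212 + G(-7, 6))**2 = (212 + (17/36)*6/(-5 - 7))**2 = (212 + (17/36)*6/(-12))**2 = (212 + (17/36)*6*(-1/12))**2 = (212 - 17/72)**2 = (15247/72)**2 = 232471009/5184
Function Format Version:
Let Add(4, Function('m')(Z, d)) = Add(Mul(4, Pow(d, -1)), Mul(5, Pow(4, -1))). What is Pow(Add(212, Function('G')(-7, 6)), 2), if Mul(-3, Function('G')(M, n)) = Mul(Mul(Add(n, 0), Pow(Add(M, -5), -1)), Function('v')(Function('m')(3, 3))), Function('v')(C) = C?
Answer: Rational(232471009, 5184) ≈ 44844.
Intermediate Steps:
Function('m')(Z, d) = Add(Rational(-11, 4), Mul(4, Pow(d, -1))) (Function('m')(Z, d) = Add(-4, Add(Mul(4, Pow(d, -1)), Mul(5, Pow(4, -1)))) = Add(-4, Add(Mul(4, Pow(d, -1)), Mul(5, Rational(1, 4)))) = Add(-4, Add(Mul(4, Pow(d, -1)), Rational(5, 4))) = Add(-4, Add(Rational(5, 4), Mul(4, Pow(d, -1)))) = Add(Rational(-11, 4), Mul(4, Pow(d, -1))))
Function('G')(M, n) = Mul(Rational(17, 36), n, Pow(Add(-5, M), -1)) (Function('G')(M, n) = Mul(Rational(-1, 3), Mul(Mul(Add(n, 0), Pow(Add(M, -5), -1)), Add(Rational(-11, 4), Mul(4, Pow(3, -1))))) = Mul(Rational(-1, 3), Mul(Mul(n, Pow(Add(-5, M), -1)), Add(Rational(-11, 4), Mul(4, Rational(1, 3))))) = Mul(Rational(-1, 3), Mul(Mul(n, Pow(Add(-5, M), -1)), Add(Rational(-11, 4), Rational(4, 3)))) = Mul(Rational(-1, 3), Mul(Mul(n, Pow(Add(-5, M), -1)), Rational(-17, 12))) = Mul(Rational(-1, 3), Mul(Rational(-17, 12), n, Pow(Add(-5, M), -1))) = Mul(Rational(17, 36), n, Pow(Add(-5, M), -1)))
Pow(Add(212, Function('G')(-7, 6)), 2) = Pow(Add(212, Mul(Rational(17, 36), 6, Pow(Add(-5, -7), -1))), 2) = Pow(Add(212, Mul(Rational(17, 36), 6, Pow(-12, -1))), 2) = Pow(Add(212, Mul(Rational(17, 36), 6, Rational(-1, 12))), 2) = Pow(Add(212, Rational(-17, 72)), 2) = Pow(Rational(15247, 72), 2) = Rational(232471009, 5184)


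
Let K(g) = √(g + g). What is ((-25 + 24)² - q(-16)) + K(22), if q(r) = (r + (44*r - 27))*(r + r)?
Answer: -23903 + 2*√11 ≈ -23896.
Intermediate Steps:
K(g) = √2*√g (K(g) = √(2*g) = √2*√g)
q(r) = 2*r*(-27 + 45*r) (q(r) = (r + (-27 + 44*r))*(2*r) = (-27 + 45*r)*(2*r) = 2*r*(-27 + 45*r))
((-25 + 24)² - q(-16)) + K(22) = ((-25 + 24)² - 18*(-16)*(-3 + 5*(-16))) + √2*√22 = ((-1)² - 18*(-16)*(-3 - 80)) + 2*√11 = (1 - 18*(-16)*(-83)) + 2*√11 = (1 - 1*23904) + 2*√11 = (1 - 23904) + 2*√11 = -23903 + 2*√11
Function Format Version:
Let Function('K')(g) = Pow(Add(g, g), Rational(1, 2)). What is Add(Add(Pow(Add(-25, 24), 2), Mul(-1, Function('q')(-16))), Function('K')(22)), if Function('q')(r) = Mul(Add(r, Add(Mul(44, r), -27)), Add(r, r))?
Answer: Add(-23903, Mul(2, Pow(11, Rational(1, 2)))) ≈ -23896.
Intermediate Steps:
Function('K')(g) = Mul(Pow(2, Rational(1, 2)), Pow(g, Rational(1, 2))) (Function('K')(g) = Pow(Mul(2, g), Rational(1, 2)) = Mul(Pow(2, Rational(1, 2)), Pow(g, Rational(1, 2))))
Function('q')(r) = Mul(2, r, Add(-27, Mul(45, r))) (Function('q')(r) = Mul(Add(r, Add(-27, Mul(44, r))), Mul(2, r)) = Mul(Add(-27, Mul(45, r)), Mul(2, r)) = Mul(2, r, Add(-27, Mul(45, r))))
Add(Add(Pow(Add(-25, 24), 2), Mul(-1, Function('q')(-16))), Function('K')(22)) = Add(Add(Pow(Add(-25, 24), 2), Mul(-1, Mul(18, -16, Add(-3, Mul(5, -16))))), Mul(Pow(2, Rational(1, 2)), Pow(22, Rational(1, 2)))) = Add(Add(Pow(-1, 2), Mul(-1, Mul(18, -16, Add(-3, -80)))), Mul(2, Pow(11, Rational(1, 2)))) = Add(Add(1, Mul(-1, Mul(18, -16, -83))), Mul(2, Pow(11, Rational(1, 2)))) = Add(Add(1, Mul(-1, 23904)), Mul(2, Pow(11, Rational(1, 2)))) = Add(Add(1, -23904), Mul(2, Pow(11, Rational(1, 2)))) = Add(-23903, Mul(2, Pow(11, Rational(1, 2))))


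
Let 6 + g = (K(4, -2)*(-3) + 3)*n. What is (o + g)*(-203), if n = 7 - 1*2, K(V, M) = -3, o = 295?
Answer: -70847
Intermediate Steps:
n = 5 (n = 7 - 2 = 5)
g = 54 (g = -6 + (-3*(-3) + 3)*5 = -6 + (9 + 3)*5 = -6 + 12*5 = -6 + 60 = 54)
(o + g)*(-203) = (295 + 54)*(-203) = 349*(-203) = -70847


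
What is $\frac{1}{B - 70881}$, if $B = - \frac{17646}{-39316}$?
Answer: $- \frac{19658}{1393369875} \approx -1.4108 \cdot 10^{-5}$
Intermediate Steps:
$B = \frac{8823}{19658}$ ($B = \left(-17646\right) \left(- \frac{1}{39316}\right) = \frac{8823}{19658} \approx 0.44882$)
$\frac{1}{B - 70881} = \frac{1}{\frac{8823}{19658} - 70881} = \frac{1}{- \frac{1393369875}{19658}} = - \frac{19658}{1393369875}$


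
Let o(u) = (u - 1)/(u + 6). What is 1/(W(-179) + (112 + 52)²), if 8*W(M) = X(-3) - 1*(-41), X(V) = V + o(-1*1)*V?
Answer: 10/269009 ≈ 3.7173e-5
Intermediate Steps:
o(u) = (-1 + u)/(6 + u)
X(V) = 3*V/5 (X(V) = V + ((-1 - 1*1)/(6 - 1*1))*V = V + ((-1 - 1)/(6 - 1))*V = V + (-2/5)*V = V + ((⅕)*(-2))*V = V - 2*V/5 = 3*V/5)
W(M) = 49/10 (W(M) = ((⅗)*(-3) - 1*(-41))/8 = (-9/5 + 41)/8 = (⅛)*(196/5) = 49/10)
1/(W(-179) + (112 + 52)²) = 1/(49/10 + (112 + 52)²) = 1/(49/10 + 164²) = 1/(49/10 + 26896) = 1/(269009/10) = 10/269009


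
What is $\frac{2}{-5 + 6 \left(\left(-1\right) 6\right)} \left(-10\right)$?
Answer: $\frac{20}{41} \approx 0.4878$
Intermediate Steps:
$\frac{2}{-5 + 6 \left(\left(-1\right) 6\right)} \left(-10\right) = \frac{2}{-5 + 6 \left(-6\right)} \left(-10\right) = \frac{2}{-5 - 36} \left(-10\right) = \frac{2}{-41} \left(-10\right) = 2 \left(- \frac{1}{41}\right) \left(-10\right) = \left(- \frac{2}{41}\right) \left(-10\right) = \frac{20}{41}$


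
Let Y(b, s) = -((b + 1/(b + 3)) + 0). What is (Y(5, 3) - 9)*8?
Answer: -113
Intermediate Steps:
Y(b, s) = -b - 1/(3 + b) (Y(b, s) = -((b + 1/(3 + b)) + 0) = -(b + 1/(3 + b)) = -b - 1/(3 + b))
(Y(5, 3) - 9)*8 = ((-1 - 1*5² - 3*5)/(3 + 5) - 9)*8 = ((-1 - 1*25 - 15)/8 - 9)*8 = ((-1 - 25 - 15)/8 - 9)*8 = ((⅛)*(-41) - 9)*8 = (-41/8 - 9)*8 = -113/8*8 = -113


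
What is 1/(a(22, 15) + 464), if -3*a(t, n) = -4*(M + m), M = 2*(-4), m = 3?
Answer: 3/1372 ≈ 0.0021866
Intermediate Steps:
M = -8
a(t, n) = -20/3 (a(t, n) = -(-4)*(-8 + 3)/3 = -(-4)*(-5)/3 = -⅓*20 = -20/3)
1/(a(22, 15) + 464) = 1/(-20/3 + 464) = 1/(1372/3) = 3/1372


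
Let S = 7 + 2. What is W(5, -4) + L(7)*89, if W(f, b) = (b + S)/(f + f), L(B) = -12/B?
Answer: -2129/14 ≈ -152.07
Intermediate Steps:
S = 9
W(f, b) = (9 + b)/(2*f) (W(f, b) = (b + 9)/(f + f) = (9 + b)/((2*f)) = (9 + b)*(1/(2*f)) = (9 + b)/(2*f))
W(5, -4) + L(7)*89 = (½)*(9 - 4)/5 - 12/7*89 = (½)*(⅕)*5 - 12*⅐*89 = ½ - 12/7*89 = ½ - 1068/7 = -2129/14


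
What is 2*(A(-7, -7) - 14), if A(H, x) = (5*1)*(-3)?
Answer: -58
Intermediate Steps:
A(H, x) = -15 (A(H, x) = 5*(-3) = -15)
2*(A(-7, -7) - 14) = 2*(-15 - 14) = 2*(-29) = -58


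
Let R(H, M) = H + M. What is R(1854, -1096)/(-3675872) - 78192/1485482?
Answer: -72137444695/1365110422576 ≈ -0.052844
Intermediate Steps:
R(1854, -1096)/(-3675872) - 78192/1485482 = (1854 - 1096)/(-3675872) - 78192/1485482 = 758*(-1/3675872) - 78192*1/1485482 = -379/1837936 - 39096/742741 = -72137444695/1365110422576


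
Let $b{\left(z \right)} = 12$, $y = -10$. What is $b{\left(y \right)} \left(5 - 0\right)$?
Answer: $60$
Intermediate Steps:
$b{\left(y \right)} \left(5 - 0\right) = 12 \left(5 - 0\right) = 12 \left(5 + 0\right) = 12 \cdot 5 = 60$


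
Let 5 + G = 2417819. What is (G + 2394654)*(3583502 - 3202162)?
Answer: 1835186547120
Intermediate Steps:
G = 2417814 (G = -5 + 2417819 = 2417814)
(G + 2394654)*(3583502 - 3202162) = (2417814 + 2394654)*(3583502 - 3202162) = 4812468*381340 = 1835186547120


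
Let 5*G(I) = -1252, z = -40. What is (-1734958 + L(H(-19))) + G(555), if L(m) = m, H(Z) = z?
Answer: -8676242/5 ≈ -1.7352e+6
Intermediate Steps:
H(Z) = -40
G(I) = -1252/5 (G(I) = (⅕)*(-1252) = -1252/5)
(-1734958 + L(H(-19))) + G(555) = (-1734958 - 40) - 1252/5 = -1734998 - 1252/5 = -8676242/5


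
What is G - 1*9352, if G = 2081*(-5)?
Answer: -19757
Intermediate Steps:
G = -10405
G - 1*9352 = -10405 - 1*9352 = -10405 - 9352 = -19757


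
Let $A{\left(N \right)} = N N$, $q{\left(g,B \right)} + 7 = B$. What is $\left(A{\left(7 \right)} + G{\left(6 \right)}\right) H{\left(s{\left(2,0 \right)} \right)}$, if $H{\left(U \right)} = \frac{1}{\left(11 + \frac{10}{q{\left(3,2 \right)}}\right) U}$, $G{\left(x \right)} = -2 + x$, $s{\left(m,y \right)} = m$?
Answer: $\frac{53}{18} \approx 2.9444$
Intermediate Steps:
$q{\left(g,B \right)} = -7 + B$
$A{\left(N \right)} = N^{2}$
$H{\left(U \right)} = \frac{1}{9 U}$ ($H{\left(U \right)} = \frac{1}{\left(11 + \frac{10}{-7 + 2}\right) U} = \frac{1}{\left(11 + \frac{10}{-5}\right) U} = \frac{1}{\left(11 + 10 \left(- \frac{1}{5}\right)\right) U} = \frac{1}{\left(11 - 2\right) U} = \frac{1}{9 U}$)
$\left(A{\left(7 \right)} + G{\left(6 \right)}\right) H{\left(s{\left(2,0 \right)} \right)} = \left(7^{2} + \left(-2 + 6\right)\right) \frac{1}{9 \cdot 2} = \left(49 + 4\right) \frac{1}{9} \cdot \frac{1}{2} = 53 \cdot \frac{1}{18} = \frac{53}{18}$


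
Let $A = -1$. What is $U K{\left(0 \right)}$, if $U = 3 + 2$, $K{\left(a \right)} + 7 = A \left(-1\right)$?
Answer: $-30$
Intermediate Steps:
$K{\left(a \right)} = -6$ ($K{\left(a \right)} = -7 - -1 = -7 + 1 = -6$)
$U = 5$
$U K{\left(0 \right)} = 5 \left(-6\right) = -30$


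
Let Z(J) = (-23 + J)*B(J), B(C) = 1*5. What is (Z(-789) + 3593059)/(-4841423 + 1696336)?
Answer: -3588999/3145087 ≈ -1.1411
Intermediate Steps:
B(C) = 5
Z(J) = -115 + 5*J (Z(J) = (-23 + J)*5 = -115 + 5*J)
(Z(-789) + 3593059)/(-4841423 + 1696336) = ((-115 + 5*(-789)) + 3593059)/(-4841423 + 1696336) = ((-115 - 3945) + 3593059)/(-3145087) = (-4060 + 3593059)*(-1/3145087) = 3588999*(-1/3145087) = -3588999/3145087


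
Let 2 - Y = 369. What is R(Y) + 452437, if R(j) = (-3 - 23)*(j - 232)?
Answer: 468011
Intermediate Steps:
Y = -367 (Y = 2 - 1*369 = 2 - 369 = -367)
R(j) = 6032 - 26*j (R(j) = -26*(-232 + j) = 6032 - 26*j)
R(Y) + 452437 = (6032 - 26*(-367)) + 452437 = (6032 + 9542) + 452437 = 15574 + 452437 = 468011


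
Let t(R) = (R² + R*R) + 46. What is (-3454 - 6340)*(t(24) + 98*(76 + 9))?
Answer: -93317232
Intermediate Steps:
t(R) = 46 + 2*R² (t(R) = (R² + R²) + 46 = 2*R² + 46 = 46 + 2*R²)
(-3454 - 6340)*(t(24) + 98*(76 + 9)) = (-3454 - 6340)*((46 + 2*24²) + 98*(76 + 9)) = -9794*((46 + 2*576) + 98*85) = -9794*((46 + 1152) + 8330) = -9794*(1198 + 8330) = -9794*9528 = -93317232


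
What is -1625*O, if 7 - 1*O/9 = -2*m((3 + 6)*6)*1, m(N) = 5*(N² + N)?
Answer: -434464875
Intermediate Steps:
m(N) = 5*N + 5*N² (m(N) = 5*(N + N²) = 5*N + 5*N²)
O = 267363 (O = 63 - 9*(-10*(3 + 6)*6*(1 + (3 + 6)*6)) = 63 - 9*(-10*9*6*(1 + 9*6)) = 63 - 9*(-10*54*(1 + 54)) = 63 - 9*(-10*54*55) = 63 - 9*(-2*14850) = 63 - (-267300) = 63 - 9*(-29700) = 63 + 267300 = 267363)
-1625*O = -1625*267363 = -434464875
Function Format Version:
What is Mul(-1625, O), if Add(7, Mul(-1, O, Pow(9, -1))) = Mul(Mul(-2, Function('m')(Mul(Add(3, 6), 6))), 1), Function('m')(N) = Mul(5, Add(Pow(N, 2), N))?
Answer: -434464875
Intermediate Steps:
Function('m')(N) = Add(Mul(5, N), Mul(5, Pow(N, 2))) (Function('m')(N) = Mul(5, Add(N, Pow(N, 2))) = Add(Mul(5, N), Mul(5, Pow(N, 2))))
O = 267363 (O = Add(63, Mul(-9, Mul(Mul(-2, Mul(5, Mul(Add(3, 6), 6), Add(1, Mul(Add(3, 6), 6)))), 1))) = Add(63, Mul(-9, Mul(Mul(-2, Mul(5, Mul(9, 6), Add(1, Mul(9, 6)))), 1))) = Add(63, Mul(-9, Mul(Mul(-2, Mul(5, 54, Add(1, 54))), 1))) = Add(63, Mul(-9, Mul(Mul(-2, Mul(5, 54, 55)), 1))) = Add(63, Mul(-9, Mul(Mul(-2, 14850), 1))) = Add(63, Mul(-9, Mul(-29700, 1))) = Add(63, Mul(-9, -29700)) = Add(63, 267300) = 267363)
Mul(-1625, O) = Mul(-1625, 267363) = -434464875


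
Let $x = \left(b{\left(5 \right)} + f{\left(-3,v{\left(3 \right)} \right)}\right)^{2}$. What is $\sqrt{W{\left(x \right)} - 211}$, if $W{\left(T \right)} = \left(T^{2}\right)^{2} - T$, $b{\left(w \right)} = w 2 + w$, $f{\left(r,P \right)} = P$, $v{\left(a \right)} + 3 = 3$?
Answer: $\sqrt{2562890189} \approx 50625.0$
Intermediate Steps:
$v{\left(a \right)} = 0$ ($v{\left(a \right)} = -3 + 3 = 0$)
$b{\left(w \right)} = 3 w$ ($b{\left(w \right)} = 2 w + w = 3 w$)
$x = 225$ ($x = \left(3 \cdot 5 + 0\right)^{2} = \left(15 + 0\right)^{2} = 15^{2} = 225$)
$W{\left(T \right)} = T^{4} - T$
$\sqrt{W{\left(x \right)} - 211} = \sqrt{\left(225^{4} - 225\right) - 211} = \sqrt{\left(2562890625 - 225\right) - 211} = \sqrt{2562890400 - 211} = \sqrt{2562890189}$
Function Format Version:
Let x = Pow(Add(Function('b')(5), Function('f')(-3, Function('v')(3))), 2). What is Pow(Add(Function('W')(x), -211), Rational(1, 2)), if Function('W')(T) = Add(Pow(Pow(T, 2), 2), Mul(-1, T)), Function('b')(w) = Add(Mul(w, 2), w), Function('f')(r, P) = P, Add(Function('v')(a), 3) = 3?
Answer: Pow(2562890189, Rational(1, 2)) ≈ 50625.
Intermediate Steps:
Function('v')(a) = 0 (Function('v')(a) = Add(-3, 3) = 0)
Function('b')(w) = Mul(3, w) (Function('b')(w) = Add(Mul(2, w), w) = Mul(3, w))
x = 225 (x = Pow(Add(Mul(3, 5), 0), 2) = Pow(Add(15, 0), 2) = Pow(15, 2) = 225)
Function('W')(T) = Add(Pow(T, 4), Mul(-1, T))
Pow(Add(Function('W')(x), -211), Rational(1, 2)) = Pow(Add(Add(Pow(225, 4), Mul(-1, 225)), -211), Rational(1, 2)) = Pow(Add(Add(2562890625, -225), -211), Rational(1, 2)) = Pow(Add(2562890400, -211), Rational(1, 2)) = Pow(2562890189, Rational(1, 2))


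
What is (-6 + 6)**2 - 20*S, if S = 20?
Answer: -400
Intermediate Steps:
(-6 + 6)**2 - 20*S = (-6 + 6)**2 - 20*20 = 0**2 - 1*400 = 0 - 400 = -400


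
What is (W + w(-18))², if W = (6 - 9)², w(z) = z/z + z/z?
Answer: 121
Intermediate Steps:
w(z) = 2 (w(z) = 1 + 1 = 2)
W = 9 (W = (-3)² = 9)
(W + w(-18))² = (9 + 2)² = 11² = 121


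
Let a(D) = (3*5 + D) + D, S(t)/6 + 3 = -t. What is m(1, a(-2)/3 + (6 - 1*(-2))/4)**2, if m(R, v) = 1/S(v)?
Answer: 1/2704 ≈ 0.00036982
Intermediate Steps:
S(t) = -18 - 6*t (S(t) = -18 + 6*(-t) = -18 - 6*t)
a(D) = 15 + 2*D (a(D) = (15 + D) + D = 15 + 2*D)
m(R, v) = 1/(-18 - 6*v)
m(1, a(-2)/3 + (6 - 1*(-2))/4)**2 = (-1/(18 + 6*((15 + 2*(-2))/3 + (6 - 1*(-2))/4)))**2 = (-1/(18 + 6*((15 - 4)*(1/3) + (6 + 2)*(1/4))))**2 = (-1/(18 + 6*(11*(1/3) + 8*(1/4))))**2 = (-1/(18 + 6*(11/3 + 2)))**2 = (-1/(18 + 6*(17/3)))**2 = (-1/(18 + 34))**2 = (-1/52)**2 = 1/2704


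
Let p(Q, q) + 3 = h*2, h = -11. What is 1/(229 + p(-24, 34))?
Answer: 1/204 ≈ 0.0049020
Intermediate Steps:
p(Q, q) = -25 (p(Q, q) = -3 - 11*2 = -3 - 22 = -25)
1/(229 + p(-24, 34)) = 1/(229 - 25) = 1/204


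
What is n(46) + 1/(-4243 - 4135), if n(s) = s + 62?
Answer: 904823/8378 ≈ 108.00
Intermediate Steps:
n(s) = 62 + s
n(46) + 1/(-4243 - 4135) = (62 + 46) + 1/(-4243 - 4135) = 108 + 1/(-8378) = 108 - 1/8378 = 904823/8378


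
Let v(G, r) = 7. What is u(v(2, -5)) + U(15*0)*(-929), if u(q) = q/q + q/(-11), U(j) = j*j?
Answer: 4/11 ≈ 0.36364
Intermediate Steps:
U(j) = j²
u(q) = 1 - q/11 (u(q) = 1 + q*(-1/11) = 1 - q/11)
u(v(2, -5)) + U(15*0)*(-929) = (1 - 1/11*7) + (15*0)²*(-929) = (1 - 7/11) + 0²*(-929) = 4/11 + 0*(-929) = 4/11 + 0 = 4/11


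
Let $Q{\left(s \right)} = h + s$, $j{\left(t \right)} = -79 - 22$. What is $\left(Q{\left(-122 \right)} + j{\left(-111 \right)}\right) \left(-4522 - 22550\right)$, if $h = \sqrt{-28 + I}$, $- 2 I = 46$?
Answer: $6037056 - 27072 i \sqrt{51} \approx 6.0371 \cdot 10^{6} - 1.9333 \cdot 10^{5} i$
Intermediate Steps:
$I = -23$ ($I = \left(- \frac{1}{2}\right) 46 = -23$)
$j{\left(t \right)} = -101$
$h = i \sqrt{51}$ ($h = \sqrt{-28 - 23} = \sqrt{-51} = i \sqrt{51} \approx 7.1414 i$)
$Q{\left(s \right)} = s + i \sqrt{51}$ ($Q{\left(s \right)} = i \sqrt{51} + s = s + i \sqrt{51}$)
$\left(Q{\left(-122 \right)} + j{\left(-111 \right)}\right) \left(-4522 - 22550\right) = \left(\left(-122 + i \sqrt{51}\right) - 101\right) \left(-4522 - 22550\right) = \left(-223 + i \sqrt{51}\right) \left(-27072\right) = 6037056 - 27072 i \sqrt{51}$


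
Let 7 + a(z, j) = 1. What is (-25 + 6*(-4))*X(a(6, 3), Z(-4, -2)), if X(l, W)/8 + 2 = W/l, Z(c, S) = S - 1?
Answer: 588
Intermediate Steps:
a(z, j) = -6 (a(z, j) = -7 + 1 = -6)
Z(c, S) = -1 + S
X(l, W) = -16 + 8*W/l (X(l, W) = -16 + 8*(W/l) = -16 + 8*W/l)
(-25 + 6*(-4))*X(a(6, 3), Z(-4, -2)) = (-25 + 6*(-4))*(-16 + 8*(-1 - 2)/(-6)) = (-25 - 24)*(-16 + 8*(-3)*(-⅙)) = -49*(-16 + 4) = -49*(-12) = 588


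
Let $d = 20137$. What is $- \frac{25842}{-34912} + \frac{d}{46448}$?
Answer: $\frac{29739565}{25337384} \approx 1.1737$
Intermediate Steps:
$- \frac{25842}{-34912} + \frac{d}{46448} = - \frac{25842}{-34912} + \frac{20137}{46448} = \left(-25842\right) \left(- \frac{1}{34912}\right) + 20137 \cdot \frac{1}{46448} = \frac{12921}{17456} + \frac{20137}{46448} = \frac{29739565}{25337384}$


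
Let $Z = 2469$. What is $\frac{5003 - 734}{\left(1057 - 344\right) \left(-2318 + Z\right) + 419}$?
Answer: $\frac{4269}{108082} \approx 0.039498$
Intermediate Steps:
$\frac{5003 - 734}{\left(1057 - 344\right) \left(-2318 + Z\right) + 419} = \frac{5003 - 734}{\left(1057 - 344\right) \left(-2318 + 2469\right) + 419} = \frac{4269}{713 \cdot 151 + 419} = \frac{4269}{107663 + 419} = \frac{4269}{108082}$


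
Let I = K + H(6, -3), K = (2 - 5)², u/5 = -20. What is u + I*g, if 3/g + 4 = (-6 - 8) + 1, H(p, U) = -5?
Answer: -1712/17 ≈ -100.71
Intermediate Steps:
g = -3/17 (g = 3/(-4 + ((-6 - 8) + 1)) = 3/(-4 + (-14 + 1)) = 3/(-4 - 13) = 3/(-17) = 3*(-1/17) = -3/17 ≈ -0.17647)
u = -100 (u = 5*(-20) = -100)
K = 9 (K = (-3)² = 9)
I = 4 (I = 9 - 5 = 4)
u + I*g = -100 + 4*(-3/17) = -100 - 12/17 = -1712/17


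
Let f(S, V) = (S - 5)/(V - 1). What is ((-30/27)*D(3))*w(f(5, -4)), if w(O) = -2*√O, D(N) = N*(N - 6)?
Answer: 0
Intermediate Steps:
f(S, V) = (-5 + S)/(-1 + V)
D(N) = N*(-6 + N)
((-30/27)*D(3))*w(f(5, -4)) = ((-30/27)*(3*(-6 + 3)))*(-2*√(-5 + 5)*(I*√5/5)) = ((-30*1/27)*(3*(-3)))*(-2*√(0/(-5))) = (-10/9*(-9))*(-2*√(-⅕*0)) = 10*(-2*√0) = 10*(-2*0) = 10*0 = 0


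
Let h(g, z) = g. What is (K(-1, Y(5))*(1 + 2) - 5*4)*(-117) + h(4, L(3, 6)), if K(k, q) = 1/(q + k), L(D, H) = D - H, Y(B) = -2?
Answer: 2461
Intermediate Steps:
K(k, q) = 1/(k + q)
(K(-1, Y(5))*(1 + 2) - 5*4)*(-117) + h(4, L(3, 6)) = ((1 + 2)/(-1 - 2) - 5*4)*(-117) + 4 = (3/(-3) - 20)*(-117) + 4 = (-1/3*3 - 20)*(-117) + 4 = (-1 - 20)*(-117) + 4 = -21*(-117) + 4 = 2457 + 4 = 2461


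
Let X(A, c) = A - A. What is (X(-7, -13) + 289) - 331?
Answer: -42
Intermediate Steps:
X(A, c) = 0
(X(-7, -13) + 289) - 331 = (0 + 289) - 331 = 289 - 331 = -42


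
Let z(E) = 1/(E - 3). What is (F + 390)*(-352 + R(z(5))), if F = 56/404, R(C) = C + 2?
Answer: -13771698/101 ≈ -1.3635e+5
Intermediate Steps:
z(E) = 1/(-3 + E)
R(C) = 2 + C
F = 14/101 (F = 56*(1/404) = 14/101 ≈ 0.13861)
(F + 390)*(-352 + R(z(5))) = (14/101 + 390)*(-352 + (2 + 1/(-3 + 5))) = 39404*(-352 + (2 + 1/2))/101 = 39404*(-352 + (2 + ½))/101 = 39404*(-352 + 5/2)/101 = (39404/101)*(-699/2) = -13771698/101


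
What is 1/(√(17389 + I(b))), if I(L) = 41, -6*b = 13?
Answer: √17430/17430 ≈ 0.0075745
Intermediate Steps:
b = -13/6 (b = -⅙*13 = -13/6 ≈ -2.1667)
1/(√(17389 + I(b))) = 1/(√(17389 + 41)) = 1/(√17430) = √17430/17430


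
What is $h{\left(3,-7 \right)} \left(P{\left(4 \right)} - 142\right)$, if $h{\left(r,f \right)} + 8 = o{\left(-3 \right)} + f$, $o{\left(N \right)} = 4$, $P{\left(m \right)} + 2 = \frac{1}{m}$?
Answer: $\frac{6325}{4} \approx 1581.3$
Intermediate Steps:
$P{\left(m \right)} = -2 + \frac{1}{m}$
$h{\left(r,f \right)} = -4 + f$ ($h{\left(r,f \right)} = -8 + \left(4 + f\right) = -4 + f$)
$h{\left(3,-7 \right)} \left(P{\left(4 \right)} - 142\right) = \left(-4 - 7\right) \left(\left(-2 + \frac{1}{4}\right) - 142\right) = - 11 \left(\left(-2 + \frac{1}{4}\right) - 142\right) = - 11 \left(- \frac{7}{4} - 142\right) = \left(-11\right) \left(- \frac{575}{4}\right) = \frac{6325}{4}$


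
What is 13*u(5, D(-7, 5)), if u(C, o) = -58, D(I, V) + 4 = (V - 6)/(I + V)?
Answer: -754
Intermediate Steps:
D(I, V) = -4 + (-6 + V)/(I + V) (D(I, V) = -4 + (V - 6)/(I + V) = -4 + (-6 + V)/(I + V))
13*u(5, D(-7, 5)) = 13*(-58) = -754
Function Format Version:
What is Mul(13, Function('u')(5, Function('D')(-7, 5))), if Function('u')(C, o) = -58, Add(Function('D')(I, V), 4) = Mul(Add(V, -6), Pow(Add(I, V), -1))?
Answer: -754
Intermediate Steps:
Function('D')(I, V) = Add(-4, Mul(Pow(Add(I, V), -1), Add(-6, V))) (Function('D')(I, V) = Add(-4, Mul(Add(V, -6), Pow(Add(I, V), -1))) = Add(-4, Mul(Add(-6, V), Pow(Add(I, V), -1))) = Add(-4, Mul(Pow(Add(I, V), -1), Add(-6, V))))
Mul(13, Function('u')(5, Function('D')(-7, 5))) = Mul(13, -58) = -754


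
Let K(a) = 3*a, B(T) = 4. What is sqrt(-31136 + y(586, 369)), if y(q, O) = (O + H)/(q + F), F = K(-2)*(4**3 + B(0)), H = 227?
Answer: I*sqrt(246601734)/89 ≈ 176.44*I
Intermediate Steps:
F = -408 (F = (3*(-2))*(4**3 + 4) = -6*(64 + 4) = -6*68 = -408)
y(q, O) = (227 + O)/(-408 + q) (y(q, O) = (O + 227)/(q - 408) = (227 + O)/(-408 + q))
sqrt(-31136 + y(586, 369)) = sqrt(-31136 + (227 + 369)/(-408 + 586)) = sqrt(-31136 + 596/178) = sqrt(-31136 + (1/178)*596) = sqrt(-31136 + 298/89) = sqrt(-2770806/89) = I*sqrt(246601734)/89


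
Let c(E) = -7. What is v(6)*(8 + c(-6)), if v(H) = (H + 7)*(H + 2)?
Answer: 104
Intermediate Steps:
v(H) = (2 + H)*(7 + H) (v(H) = (7 + H)*(2 + H) = (2 + H)*(7 + H))
v(6)*(8 + c(-6)) = (14 + 6² + 9*6)*(8 - 7) = (14 + 36 + 54)*1 = 104*1 = 104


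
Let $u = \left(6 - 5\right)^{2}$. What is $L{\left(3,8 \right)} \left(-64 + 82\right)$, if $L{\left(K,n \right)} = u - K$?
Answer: $-36$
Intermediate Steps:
$u = 1$ ($u = 1^{2} = 1$)
$L{\left(K,n \right)} = 1 - K$
$L{\left(3,8 \right)} \left(-64 + 82\right) = \left(1 - 3\right) \left(-64 + 82\right) = \left(1 - 3\right) 18 = \left(-2\right) 18 = -36$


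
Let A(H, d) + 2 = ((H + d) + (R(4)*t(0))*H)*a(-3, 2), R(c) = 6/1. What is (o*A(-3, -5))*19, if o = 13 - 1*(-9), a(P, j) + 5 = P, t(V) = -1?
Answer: -34276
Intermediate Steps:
a(P, j) = -5 + P
R(c) = 6 (R(c) = 6*1 = 6)
o = 22 (o = 13 + 9 = 22)
A(H, d) = -2 - 8*d + 40*H (A(H, d) = -2 + ((H + d) + (6*(-1))*H)*(-5 - 3) = -2 + ((H + d) - 6*H)*(-8) = -2 + (d - 5*H)*(-8) = -2 + (-8*d + 40*H) = -2 - 8*d + 40*H)
(o*A(-3, -5))*19 = (22*(-2 - 8*(-5) + 40*(-3)))*19 = (22*(-2 + 40 - 120))*19 = (22*(-82))*19 = -1804*19 = -34276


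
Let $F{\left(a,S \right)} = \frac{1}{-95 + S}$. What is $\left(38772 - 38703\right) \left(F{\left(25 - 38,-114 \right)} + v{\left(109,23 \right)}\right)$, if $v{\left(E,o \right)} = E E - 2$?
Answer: $\frac{171306990}{209} \approx 8.1965 \cdot 10^{5}$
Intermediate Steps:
$v{\left(E,o \right)} = -2 + E^{2}$ ($v{\left(E,o \right)} = E^{2} - 2 = -2 + E^{2}$)
$\left(38772 - 38703\right) \left(F{\left(25 - 38,-114 \right)} + v{\left(109,23 \right)}\right) = \left(38772 - 38703\right) \left(\frac{1}{-95 - 114} - \left(2 - 109^{2}\right)\right) = 69 \left(\frac{1}{-209} + \left(-2 + 11881\right)\right) = 69 \left(- \frac{1}{209} + 11879\right) = 69 \cdot \frac{2482710}{209} = \frac{171306990}{209}$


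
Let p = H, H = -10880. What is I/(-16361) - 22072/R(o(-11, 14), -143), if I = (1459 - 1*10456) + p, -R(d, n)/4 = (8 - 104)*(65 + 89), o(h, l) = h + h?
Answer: 101790785/120940512 ≈ 0.84166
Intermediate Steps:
o(h, l) = 2*h
p = -10880
R(d, n) = 59136 (R(d, n) = -4*(8 - 104)*(65 + 89) = -(-384)*154 = -4*(-14784) = 59136)
I = -19877 (I = (1459 - 1*10456) - 10880 = (1459 - 10456) - 10880 = -8997 - 10880 = -19877)
I/(-16361) - 22072/R(o(-11, 14), -143) = -19877/(-16361) - 22072/59136 = -19877*(-1/16361) - 22072*1/59136 = 19877/16361 - 2759/7392 = 101790785/120940512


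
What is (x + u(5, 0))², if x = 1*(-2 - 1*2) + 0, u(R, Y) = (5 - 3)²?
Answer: 0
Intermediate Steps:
u(R, Y) = 4 (u(R, Y) = 2² = 4)
x = -4 (x = 1*(-2 - 2) + 0 = 1*(-4) + 0 = -4 + 0 = -4)
(x + u(5, 0))² = (-4 + 4)² = 0² = 0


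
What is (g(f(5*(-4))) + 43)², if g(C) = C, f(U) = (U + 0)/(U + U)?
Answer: 7569/4 ≈ 1892.3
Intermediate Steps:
f(U) = ½ (f(U) = U/((2*U)) = U*(1/(2*U)) = ½)
(g(f(5*(-4))) + 43)² = (½ + 43)² = (87/2)² = 7569/4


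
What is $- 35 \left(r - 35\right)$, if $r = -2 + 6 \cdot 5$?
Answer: $245$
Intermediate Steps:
$r = 28$ ($r = -2 + 30 = 28$)
$- 35 \left(r - 35\right) = - 35 \left(28 - 35\right) = \left(-35\right) \left(-7\right) = 245$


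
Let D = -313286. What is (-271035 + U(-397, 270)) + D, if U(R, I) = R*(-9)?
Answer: -580748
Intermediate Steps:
U(R, I) = -9*R
(-271035 + U(-397, 270)) + D = (-271035 - 9*(-397)) - 313286 = (-271035 + 3573) - 313286 = -267462 - 313286 = -580748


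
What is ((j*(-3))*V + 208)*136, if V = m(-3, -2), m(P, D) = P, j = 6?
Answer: 35632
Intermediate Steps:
V = -3
((j*(-3))*V + 208)*136 = ((6*(-3))*(-3) + 208)*136 = (-18*(-3) + 208)*136 = (54 + 208)*136 = 262*136 = 35632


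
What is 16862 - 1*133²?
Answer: -827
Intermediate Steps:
16862 - 1*133² = 16862 - 1*17689 = 16862 - 17689 = -827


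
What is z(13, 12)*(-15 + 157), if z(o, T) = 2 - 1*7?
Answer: -710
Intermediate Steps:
z(o, T) = -5 (z(o, T) = 2 - 7 = -5)
z(13, 12)*(-15 + 157) = -5*(-15 + 157) = -5*142 = -710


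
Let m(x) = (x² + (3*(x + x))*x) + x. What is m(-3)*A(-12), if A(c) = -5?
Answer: -300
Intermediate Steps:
m(x) = x + 7*x² (m(x) = (x² + (3*(2*x))*x) + x = (x² + (6*x)*x) + x = (x² + 6*x²) + x = 7*x² + x = x + 7*x²)
m(-3)*A(-12) = -3*(1 + 7*(-3))*(-5) = -3*(1 - 21)*(-5) = -3*(-20)*(-5) = 60*(-5) = -300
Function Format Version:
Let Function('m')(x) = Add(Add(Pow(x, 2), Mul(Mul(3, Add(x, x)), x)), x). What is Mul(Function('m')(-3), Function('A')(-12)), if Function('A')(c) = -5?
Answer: -300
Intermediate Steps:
Function('m')(x) = Add(x, Mul(7, Pow(x, 2))) (Function('m')(x) = Add(Add(Pow(x, 2), Mul(Mul(3, Mul(2, x)), x)), x) = Add(Add(Pow(x, 2), Mul(Mul(6, x), x)), x) = Add(Add(Pow(x, 2), Mul(6, Pow(x, 2))), x) = Add(Mul(7, Pow(x, 2)), x) = Add(x, Mul(7, Pow(x, 2))))
Mul(Function('m')(-3), Function('A')(-12)) = Mul(Mul(-3, Add(1, Mul(7, -3))), -5) = Mul(Mul(-3, Add(1, -21)), -5) = Mul(Mul(-3, -20), -5) = Mul(60, -5) = -300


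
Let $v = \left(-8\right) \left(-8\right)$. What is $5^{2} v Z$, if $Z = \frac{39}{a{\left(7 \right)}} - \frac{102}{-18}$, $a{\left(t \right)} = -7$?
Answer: $\frac{3200}{21} \approx 152.38$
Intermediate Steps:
$v = 64$
$Z = \frac{2}{21}$ ($Z = \frac{39}{-7} - \frac{102}{-18} = 39 \left(- \frac{1}{7}\right) - - \frac{17}{3} = - \frac{39}{7} + \frac{17}{3} = \frac{2}{21} \approx 0.095238$)
$5^{2} v Z = 5^{2} \cdot 64 \cdot \frac{2}{21} = 25 \cdot 64 \cdot \frac{2}{21} = 1600 \cdot \frac{2}{21} = \frac{3200}{21}$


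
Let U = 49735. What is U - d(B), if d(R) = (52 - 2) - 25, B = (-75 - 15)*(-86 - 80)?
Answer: 49710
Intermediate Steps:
B = 14940 (B = -90*(-166) = 14940)
d(R) = 25 (d(R) = 50 - 25 = 25)
U - d(B) = 49735 - 1*25 = 49735 - 25 = 49710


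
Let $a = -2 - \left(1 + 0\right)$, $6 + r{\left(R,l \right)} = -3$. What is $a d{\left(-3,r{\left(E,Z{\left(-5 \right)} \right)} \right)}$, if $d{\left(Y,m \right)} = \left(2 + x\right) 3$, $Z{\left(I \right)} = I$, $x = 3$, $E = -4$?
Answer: $-45$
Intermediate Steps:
$r{\left(R,l \right)} = -9$ ($r{\left(R,l \right)} = -6 - 3 = -9$)
$d{\left(Y,m \right)} = 15$ ($d{\left(Y,m \right)} = \left(2 + 3\right) 3 = 5 \cdot 3 = 15$)
$a = -3$ ($a = -2 - 1 = -3$)
$a d{\left(-3,r{\left(E,Z{\left(-5 \right)} \right)} \right)} = \left(-3\right) 15 = -45$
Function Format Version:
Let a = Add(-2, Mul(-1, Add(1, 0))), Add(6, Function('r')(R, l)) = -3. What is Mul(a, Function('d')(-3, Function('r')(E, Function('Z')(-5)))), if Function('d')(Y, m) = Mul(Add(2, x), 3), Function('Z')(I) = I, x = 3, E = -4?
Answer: -45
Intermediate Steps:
Function('r')(R, l) = -9 (Function('r')(R, l) = Add(-6, -3) = -9)
Function('d')(Y, m) = 15 (Function('d')(Y, m) = Mul(Add(2, 3), 3) = Mul(5, 3) = 15)
a = -3 (a = Add(-2, Mul(-1, 1)) = Add(-2, -1) = -3)
Mul(a, Function('d')(-3, Function('r')(E, Function('Z')(-5)))) = Mul(-3, 15) = -45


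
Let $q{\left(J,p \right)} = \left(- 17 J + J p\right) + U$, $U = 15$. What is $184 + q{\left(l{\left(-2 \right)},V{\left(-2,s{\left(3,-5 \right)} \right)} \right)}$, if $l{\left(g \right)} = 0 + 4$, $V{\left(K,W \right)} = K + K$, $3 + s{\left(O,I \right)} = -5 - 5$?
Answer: $115$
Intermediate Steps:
$s{\left(O,I \right)} = -13$ ($s{\left(O,I \right)} = -3 - 10 = -13$)
$V{\left(K,W \right)} = 2 K$
$l{\left(g \right)} = 4$
$q{\left(J,p \right)} = 15 - 17 J + J p$ ($q{\left(J,p \right)} = \left(- 17 J + J p\right) + 15 = 15 - 17 J + J p$)
$184 + q{\left(l{\left(-2 \right)},V{\left(-2,s{\left(3,-5 \right)} \right)} \right)} = 184 + \left(15 - 68 + 4 \cdot 2 \left(-2\right)\right) = 184 + \left(15 - 68 + 4 \left(-4\right)\right) = 184 - 69 = 115$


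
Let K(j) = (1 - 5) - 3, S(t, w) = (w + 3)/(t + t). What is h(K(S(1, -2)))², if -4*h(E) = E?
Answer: 49/16 ≈ 3.0625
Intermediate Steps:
S(t, w) = (3 + w)/(2*t) (S(t, w) = (3 + w)/((2*t)) = (3 + w)*(1/(2*t)) = (3 + w)/(2*t))
K(j) = -7 (K(j) = -4 - 3 = -7)
h(E) = -E/4
h(K(S(1, -2)))² = (-¼*(-7))² = (7/4)² = 49/16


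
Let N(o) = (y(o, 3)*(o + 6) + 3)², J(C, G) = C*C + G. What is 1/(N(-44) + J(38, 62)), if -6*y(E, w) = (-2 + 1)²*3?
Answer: 1/1990 ≈ 0.00050251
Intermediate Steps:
y(E, w) = -½ (y(E, w) = -(-2 + 1)²*3/6 = -(-1)²*3/6 = -3/6 = -⅙*3 = -½)
J(C, G) = G + C² (J(C, G) = C² + G = G + C²)
N(o) = o²/4 (N(o) = (-(o + 6)/2 + 3)² = (-(6 + o)/2 + 3)² = ((-3 - o/2) + 3)² = (-o/2)² = o²/4)
1/(N(-44) + J(38, 62)) = 1/((¼)*(-44)² + (62 + 38²)) = 1/((¼)*1936 + (62 + 1444)) = 1/(484 + 1506) = 1/1990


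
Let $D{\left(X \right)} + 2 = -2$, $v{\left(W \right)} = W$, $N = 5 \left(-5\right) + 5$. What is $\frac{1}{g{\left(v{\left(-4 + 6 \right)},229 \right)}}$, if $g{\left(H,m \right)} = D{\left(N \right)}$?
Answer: $- \frac{1}{4} \approx -0.25$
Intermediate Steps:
$N = -20$ ($N = -25 + 5 = -20$)
$D{\left(X \right)} = -4$ ($D{\left(X \right)} = -2 - 2 = -4$)
$g{\left(H,m \right)} = -4$
$\frac{1}{g{\left(v{\left(-4 + 6 \right)},229 \right)}} = \frac{1}{-4} = - \frac{1}{4}$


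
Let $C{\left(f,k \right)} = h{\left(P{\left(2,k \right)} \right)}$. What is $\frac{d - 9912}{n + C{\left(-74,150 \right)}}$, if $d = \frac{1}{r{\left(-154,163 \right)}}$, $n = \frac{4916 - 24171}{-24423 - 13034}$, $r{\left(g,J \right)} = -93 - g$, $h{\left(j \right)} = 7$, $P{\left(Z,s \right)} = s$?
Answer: $- \frac{22647663367}{17168694} \approx -1319.1$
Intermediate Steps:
$C{\left(f,k \right)} = 7$
$n = \frac{19255}{37457}$ ($n = - \frac{19255}{-37457} = \left(-19255\right) \left(- \frac{1}{37457}\right) = \frac{19255}{37457} \approx 0.51406$)
$d = \frac{1}{61}$ ($d = \frac{1}{-93 - -154} = \frac{1}{-93 + 154} = \frac{1}{61} \approx 0.016393$)
$\frac{d - 9912}{n + C{\left(-74,150 \right)}} = \frac{\frac{1}{61} - 9912}{\frac{19255}{37457} + 7} = - \frac{604631}{61 \cdot \frac{281454}{37457}} = \left(- \frac{604631}{61}\right) \frac{37457}{281454} = - \frac{22647663367}{17168694}$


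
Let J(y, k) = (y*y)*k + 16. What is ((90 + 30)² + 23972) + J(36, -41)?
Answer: -14748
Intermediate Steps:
J(y, k) = 16 + k*y² (J(y, k) = y²*k + 16 = k*y² + 16 = 16 + k*y²)
((90 + 30)² + 23972) + J(36, -41) = ((90 + 30)² + 23972) + (16 - 41*36²) = (120² + 23972) + (16 - 41*1296) = (14400 + 23972) + (16 - 53136) = 38372 - 53120 = -14748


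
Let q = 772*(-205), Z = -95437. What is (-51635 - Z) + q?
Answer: -114458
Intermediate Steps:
q = -158260
(-51635 - Z) + q = (-51635 - 1*(-95437)) - 158260 = (-51635 + 95437) - 158260 = 43802 - 158260 = -114458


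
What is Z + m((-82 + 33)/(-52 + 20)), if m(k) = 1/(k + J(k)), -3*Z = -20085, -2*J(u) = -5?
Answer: 863687/129 ≈ 6695.3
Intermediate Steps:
J(u) = 5/2 (J(u) = -1/2*(-5) = 5/2)
Z = 6695 (Z = -1/3*(-20085) = 6695)
m(k) = 1/(5/2 + k) (m(k) = 1/(k + 5/2) = 1/(5/2 + k))
Z + m((-82 + 33)/(-52 + 20)) = 6695 + 2/(5 + 2*((-82 + 33)/(-52 + 20))) = 6695 + 2/(5 + 2*(-49/(-32))) = 6695 + 2/(5 + 2*(-49*(-1/32))) = 6695 + 2/(5 + 2*(49/32)) = 6695 + 2/(5 + 49/16) = 6695 + 2/(129/16) = 6695 + 2*(16/129) = 6695 + 32/129 = 863687/129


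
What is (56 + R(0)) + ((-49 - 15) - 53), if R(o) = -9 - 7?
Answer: -77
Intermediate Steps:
R(o) = -16
(56 + R(0)) + ((-49 - 15) - 53) = (56 - 16) + ((-49 - 15) - 53) = 40 + (-64 - 53) = 40 - 117 = -77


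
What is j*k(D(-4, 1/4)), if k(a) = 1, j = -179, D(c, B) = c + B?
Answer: -179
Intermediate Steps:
D(c, B) = B + c
j*k(D(-4, 1/4)) = -179*1 = -179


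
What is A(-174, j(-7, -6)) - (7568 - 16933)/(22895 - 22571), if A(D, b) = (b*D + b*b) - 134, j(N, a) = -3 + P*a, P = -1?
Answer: -200263/324 ≈ -618.10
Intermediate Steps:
j(N, a) = -3 - a
A(D, b) = -134 + b**2 + D*b (A(D, b) = (D*b + b**2) - 134 = (b**2 + D*b) - 134 = -134 + b**2 + D*b)
A(-174, j(-7, -6)) - (7568 - 16933)/(22895 - 22571) = (-134 + (-3 - 1*(-6))**2 - 174*(-3 - 1*(-6))) - (7568 - 16933)/(22895 - 22571) = (-134 + (-3 + 6)**2 - 174*(-3 + 6)) - (-9365)/324 = (-134 + 3**2 - 174*3) - (-9365)/324 = (-134 + 9 - 522) - 1*(-9365/324) = -647 + 9365/324 = -200263/324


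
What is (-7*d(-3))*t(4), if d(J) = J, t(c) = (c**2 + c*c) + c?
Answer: 756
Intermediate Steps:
t(c) = c + 2*c**2 (t(c) = (c**2 + c**2) + c = 2*c**2 + c = c + 2*c**2)
(-7*d(-3))*t(4) = (-7*(-3))*(4*(1 + 2*4)) = 21*(4*(1 + 8)) = 21*(4*9) = 21*36 = 756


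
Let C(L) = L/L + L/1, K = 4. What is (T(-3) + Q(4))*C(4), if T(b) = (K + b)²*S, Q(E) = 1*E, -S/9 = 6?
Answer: -250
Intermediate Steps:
S = -54 (S = -9*6 = -54)
Q(E) = E
T(b) = -54*(4 + b)² (T(b) = (4 + b)²*(-54) = -54*(4 + b)²)
C(L) = 1 + L (C(L) = 1 + L*1 = 1 + L)
(T(-3) + Q(4))*C(4) = (-54*(4 - 3)² + 4)*(1 + 4) = (-54*1² + 4)*5 = (-54*1 + 4)*5 = (-54 + 4)*5 = -50*5 = -250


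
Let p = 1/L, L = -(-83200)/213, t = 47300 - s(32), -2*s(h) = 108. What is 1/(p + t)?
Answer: 83200/3939853013 ≈ 2.1118e-5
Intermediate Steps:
s(h) = -54 (s(h) = -½*108 = -54)
t = 47354 (t = 47300 - 1*(-54) = 47300 + 54 = 47354)
L = 83200/213 (L = -(-83200)/213 = -320*(-260/213) = 83200/213 ≈ 390.61)
p = 213/83200 (p = 1/(83200/213) = 213/83200 ≈ 0.0025601)
1/(p + t) = 1/(213/83200 + 47354) = 1/(3939853013/83200) = 83200/3939853013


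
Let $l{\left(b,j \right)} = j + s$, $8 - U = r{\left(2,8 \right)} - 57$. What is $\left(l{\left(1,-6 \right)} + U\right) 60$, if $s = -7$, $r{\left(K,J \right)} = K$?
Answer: $3000$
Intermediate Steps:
$U = 63$ ($U = 8 - \left(2 - 57\right) = 8 - -55 = 8 + 55 = 63$)
$l{\left(b,j \right)} = -7 + j$ ($l{\left(b,j \right)} = j - 7 = -7 + j$)
$\left(l{\left(1,-6 \right)} + U\right) 60 = \left(\left(-7 - 6\right) + 63\right) 60 = \left(-13 + 63\right) 60 = 50 \cdot 60 = 3000$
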